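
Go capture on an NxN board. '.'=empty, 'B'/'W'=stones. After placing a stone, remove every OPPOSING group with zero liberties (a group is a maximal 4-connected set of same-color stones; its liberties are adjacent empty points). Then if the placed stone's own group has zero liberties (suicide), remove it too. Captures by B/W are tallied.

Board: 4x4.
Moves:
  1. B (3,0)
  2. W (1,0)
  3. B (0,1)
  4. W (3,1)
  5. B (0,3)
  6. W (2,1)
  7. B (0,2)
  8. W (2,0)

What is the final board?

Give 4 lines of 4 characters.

Answer: .BBB
W...
WW..
.W..

Derivation:
Move 1: B@(3,0) -> caps B=0 W=0
Move 2: W@(1,0) -> caps B=0 W=0
Move 3: B@(0,1) -> caps B=0 W=0
Move 4: W@(3,1) -> caps B=0 W=0
Move 5: B@(0,3) -> caps B=0 W=0
Move 6: W@(2,1) -> caps B=0 W=0
Move 7: B@(0,2) -> caps B=0 W=0
Move 8: W@(2,0) -> caps B=0 W=1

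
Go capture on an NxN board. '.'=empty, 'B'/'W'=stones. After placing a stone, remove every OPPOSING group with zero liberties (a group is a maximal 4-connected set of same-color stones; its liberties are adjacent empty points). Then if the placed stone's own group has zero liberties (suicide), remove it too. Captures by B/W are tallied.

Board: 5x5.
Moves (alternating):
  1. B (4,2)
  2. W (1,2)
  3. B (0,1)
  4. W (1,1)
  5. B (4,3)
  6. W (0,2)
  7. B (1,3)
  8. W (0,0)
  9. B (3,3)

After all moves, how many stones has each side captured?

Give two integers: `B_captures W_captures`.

Answer: 0 1

Derivation:
Move 1: B@(4,2) -> caps B=0 W=0
Move 2: W@(1,2) -> caps B=0 W=0
Move 3: B@(0,1) -> caps B=0 W=0
Move 4: W@(1,1) -> caps B=0 W=0
Move 5: B@(4,3) -> caps B=0 W=0
Move 6: W@(0,2) -> caps B=0 W=0
Move 7: B@(1,3) -> caps B=0 W=0
Move 8: W@(0,0) -> caps B=0 W=1
Move 9: B@(3,3) -> caps B=0 W=1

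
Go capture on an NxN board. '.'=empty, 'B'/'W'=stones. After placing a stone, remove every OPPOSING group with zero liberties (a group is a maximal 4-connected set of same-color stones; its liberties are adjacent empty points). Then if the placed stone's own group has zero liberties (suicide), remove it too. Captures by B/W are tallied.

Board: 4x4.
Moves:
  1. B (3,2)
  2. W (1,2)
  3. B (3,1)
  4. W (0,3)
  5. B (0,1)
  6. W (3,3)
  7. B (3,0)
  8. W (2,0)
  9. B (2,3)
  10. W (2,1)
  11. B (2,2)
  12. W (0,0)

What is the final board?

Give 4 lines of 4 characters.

Move 1: B@(3,2) -> caps B=0 W=0
Move 2: W@(1,2) -> caps B=0 W=0
Move 3: B@(3,1) -> caps B=0 W=0
Move 4: W@(0,3) -> caps B=0 W=0
Move 5: B@(0,1) -> caps B=0 W=0
Move 6: W@(3,3) -> caps B=0 W=0
Move 7: B@(3,0) -> caps B=0 W=0
Move 8: W@(2,0) -> caps B=0 W=0
Move 9: B@(2,3) -> caps B=1 W=0
Move 10: W@(2,1) -> caps B=1 W=0
Move 11: B@(2,2) -> caps B=1 W=0
Move 12: W@(0,0) -> caps B=1 W=0

Answer: WB.W
..W.
WWBB
BBB.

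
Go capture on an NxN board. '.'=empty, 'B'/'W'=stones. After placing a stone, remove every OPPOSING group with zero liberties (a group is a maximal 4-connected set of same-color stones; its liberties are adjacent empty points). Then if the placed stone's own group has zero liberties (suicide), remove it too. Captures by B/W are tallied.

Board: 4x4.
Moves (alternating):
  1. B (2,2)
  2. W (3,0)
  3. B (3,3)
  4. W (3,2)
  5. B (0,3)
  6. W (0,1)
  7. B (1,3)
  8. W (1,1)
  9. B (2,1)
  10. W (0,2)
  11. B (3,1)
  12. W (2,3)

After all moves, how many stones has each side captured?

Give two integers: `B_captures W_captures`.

Move 1: B@(2,2) -> caps B=0 W=0
Move 2: W@(3,0) -> caps B=0 W=0
Move 3: B@(3,3) -> caps B=0 W=0
Move 4: W@(3,2) -> caps B=0 W=0
Move 5: B@(0,3) -> caps B=0 W=0
Move 6: W@(0,1) -> caps B=0 W=0
Move 7: B@(1,3) -> caps B=0 W=0
Move 8: W@(1,1) -> caps B=0 W=0
Move 9: B@(2,1) -> caps B=0 W=0
Move 10: W@(0,2) -> caps B=0 W=0
Move 11: B@(3,1) -> caps B=1 W=0
Move 12: W@(2,3) -> caps B=1 W=0

Answer: 1 0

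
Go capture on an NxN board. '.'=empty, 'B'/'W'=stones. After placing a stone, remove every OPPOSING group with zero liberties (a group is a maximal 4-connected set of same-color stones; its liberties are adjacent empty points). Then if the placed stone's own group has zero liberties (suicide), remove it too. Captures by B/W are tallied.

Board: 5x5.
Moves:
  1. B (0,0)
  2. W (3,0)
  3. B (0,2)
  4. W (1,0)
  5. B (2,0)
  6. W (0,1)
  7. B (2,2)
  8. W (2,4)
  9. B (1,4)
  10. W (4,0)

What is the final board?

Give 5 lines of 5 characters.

Answer: .WB..
W...B
B.B.W
W....
W....

Derivation:
Move 1: B@(0,0) -> caps B=0 W=0
Move 2: W@(3,0) -> caps B=0 W=0
Move 3: B@(0,2) -> caps B=0 W=0
Move 4: W@(1,0) -> caps B=0 W=0
Move 5: B@(2,0) -> caps B=0 W=0
Move 6: W@(0,1) -> caps B=0 W=1
Move 7: B@(2,2) -> caps B=0 W=1
Move 8: W@(2,4) -> caps B=0 W=1
Move 9: B@(1,4) -> caps B=0 W=1
Move 10: W@(4,0) -> caps B=0 W=1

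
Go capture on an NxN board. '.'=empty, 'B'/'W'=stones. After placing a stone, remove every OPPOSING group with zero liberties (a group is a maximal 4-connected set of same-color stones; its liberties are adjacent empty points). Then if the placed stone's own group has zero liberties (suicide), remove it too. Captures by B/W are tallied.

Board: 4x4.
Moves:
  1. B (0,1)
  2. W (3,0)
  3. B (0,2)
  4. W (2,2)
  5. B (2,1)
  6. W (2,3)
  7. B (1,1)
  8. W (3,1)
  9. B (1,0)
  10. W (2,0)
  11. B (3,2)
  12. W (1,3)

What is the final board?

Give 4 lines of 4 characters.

Answer: .BB.
BB.W
.BWW
..B.

Derivation:
Move 1: B@(0,1) -> caps B=0 W=0
Move 2: W@(3,0) -> caps B=0 W=0
Move 3: B@(0,2) -> caps B=0 W=0
Move 4: W@(2,2) -> caps B=0 W=0
Move 5: B@(2,1) -> caps B=0 W=0
Move 6: W@(2,3) -> caps B=0 W=0
Move 7: B@(1,1) -> caps B=0 W=0
Move 8: W@(3,1) -> caps B=0 W=0
Move 9: B@(1,0) -> caps B=0 W=0
Move 10: W@(2,0) -> caps B=0 W=0
Move 11: B@(3,2) -> caps B=3 W=0
Move 12: W@(1,3) -> caps B=3 W=0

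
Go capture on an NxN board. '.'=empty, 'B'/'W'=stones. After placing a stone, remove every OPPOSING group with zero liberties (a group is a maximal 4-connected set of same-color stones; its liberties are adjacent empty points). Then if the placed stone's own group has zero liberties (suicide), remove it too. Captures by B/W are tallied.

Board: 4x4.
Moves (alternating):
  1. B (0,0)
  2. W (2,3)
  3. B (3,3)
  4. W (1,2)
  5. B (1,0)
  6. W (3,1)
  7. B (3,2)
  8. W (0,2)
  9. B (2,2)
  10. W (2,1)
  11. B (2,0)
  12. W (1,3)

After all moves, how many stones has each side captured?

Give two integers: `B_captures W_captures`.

Move 1: B@(0,0) -> caps B=0 W=0
Move 2: W@(2,3) -> caps B=0 W=0
Move 3: B@(3,3) -> caps B=0 W=0
Move 4: W@(1,2) -> caps B=0 W=0
Move 5: B@(1,0) -> caps B=0 W=0
Move 6: W@(3,1) -> caps B=0 W=0
Move 7: B@(3,2) -> caps B=0 W=0
Move 8: W@(0,2) -> caps B=0 W=0
Move 9: B@(2,2) -> caps B=0 W=0
Move 10: W@(2,1) -> caps B=0 W=3
Move 11: B@(2,0) -> caps B=0 W=3
Move 12: W@(1,3) -> caps B=0 W=3

Answer: 0 3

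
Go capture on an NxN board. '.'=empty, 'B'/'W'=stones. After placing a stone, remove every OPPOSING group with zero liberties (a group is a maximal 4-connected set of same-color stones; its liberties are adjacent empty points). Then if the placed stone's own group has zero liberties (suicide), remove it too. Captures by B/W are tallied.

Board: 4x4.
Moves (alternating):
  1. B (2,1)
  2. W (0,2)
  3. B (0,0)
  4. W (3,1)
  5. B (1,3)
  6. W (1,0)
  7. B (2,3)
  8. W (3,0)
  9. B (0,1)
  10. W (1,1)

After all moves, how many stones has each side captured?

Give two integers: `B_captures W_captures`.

Answer: 0 2

Derivation:
Move 1: B@(2,1) -> caps B=0 W=0
Move 2: W@(0,2) -> caps B=0 W=0
Move 3: B@(0,0) -> caps B=0 W=0
Move 4: W@(3,1) -> caps B=0 W=0
Move 5: B@(1,3) -> caps B=0 W=0
Move 6: W@(1,0) -> caps B=0 W=0
Move 7: B@(2,3) -> caps B=0 W=0
Move 8: W@(3,0) -> caps B=0 W=0
Move 9: B@(0,1) -> caps B=0 W=0
Move 10: W@(1,1) -> caps B=0 W=2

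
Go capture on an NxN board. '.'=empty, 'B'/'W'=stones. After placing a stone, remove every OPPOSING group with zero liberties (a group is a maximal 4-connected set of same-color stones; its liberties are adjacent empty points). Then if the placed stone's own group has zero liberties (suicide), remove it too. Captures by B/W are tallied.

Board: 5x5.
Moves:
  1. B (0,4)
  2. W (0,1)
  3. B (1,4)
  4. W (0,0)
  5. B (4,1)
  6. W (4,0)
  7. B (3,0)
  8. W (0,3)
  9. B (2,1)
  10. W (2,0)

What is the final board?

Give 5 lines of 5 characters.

Move 1: B@(0,4) -> caps B=0 W=0
Move 2: W@(0,1) -> caps B=0 W=0
Move 3: B@(1,4) -> caps B=0 W=0
Move 4: W@(0,0) -> caps B=0 W=0
Move 5: B@(4,1) -> caps B=0 W=0
Move 6: W@(4,0) -> caps B=0 W=0
Move 7: B@(3,0) -> caps B=1 W=0
Move 8: W@(0,3) -> caps B=1 W=0
Move 9: B@(2,1) -> caps B=1 W=0
Move 10: W@(2,0) -> caps B=1 W=0

Answer: WW.WB
....B
WB...
B....
.B...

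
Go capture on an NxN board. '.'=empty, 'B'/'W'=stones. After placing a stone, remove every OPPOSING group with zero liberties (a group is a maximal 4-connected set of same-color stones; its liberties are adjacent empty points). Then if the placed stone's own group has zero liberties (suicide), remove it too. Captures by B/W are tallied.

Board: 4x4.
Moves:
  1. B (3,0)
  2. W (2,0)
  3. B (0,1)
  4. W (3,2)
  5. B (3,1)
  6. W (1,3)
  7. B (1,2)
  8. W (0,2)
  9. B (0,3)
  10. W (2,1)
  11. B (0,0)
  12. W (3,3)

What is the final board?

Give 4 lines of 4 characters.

Move 1: B@(3,0) -> caps B=0 W=0
Move 2: W@(2,0) -> caps B=0 W=0
Move 3: B@(0,1) -> caps B=0 W=0
Move 4: W@(3,2) -> caps B=0 W=0
Move 5: B@(3,1) -> caps B=0 W=0
Move 6: W@(1,3) -> caps B=0 W=0
Move 7: B@(1,2) -> caps B=0 W=0
Move 8: W@(0,2) -> caps B=0 W=0
Move 9: B@(0,3) -> caps B=1 W=0
Move 10: W@(2,1) -> caps B=1 W=2
Move 11: B@(0,0) -> caps B=1 W=2
Move 12: W@(3,3) -> caps B=1 W=2

Answer: BB.B
..BW
WW..
..WW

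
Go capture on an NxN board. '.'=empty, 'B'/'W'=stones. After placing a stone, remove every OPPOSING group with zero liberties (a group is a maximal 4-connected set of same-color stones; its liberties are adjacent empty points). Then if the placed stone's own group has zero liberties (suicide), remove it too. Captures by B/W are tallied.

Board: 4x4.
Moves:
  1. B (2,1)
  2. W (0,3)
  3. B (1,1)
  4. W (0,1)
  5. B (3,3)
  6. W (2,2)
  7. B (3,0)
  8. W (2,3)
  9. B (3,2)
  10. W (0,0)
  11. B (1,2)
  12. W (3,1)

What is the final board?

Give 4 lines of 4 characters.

Move 1: B@(2,1) -> caps B=0 W=0
Move 2: W@(0,3) -> caps B=0 W=0
Move 3: B@(1,1) -> caps B=0 W=0
Move 4: W@(0,1) -> caps B=0 W=0
Move 5: B@(3,3) -> caps B=0 W=0
Move 6: W@(2,2) -> caps B=0 W=0
Move 7: B@(3,0) -> caps B=0 W=0
Move 8: W@(2,3) -> caps B=0 W=0
Move 9: B@(3,2) -> caps B=0 W=0
Move 10: W@(0,0) -> caps B=0 W=0
Move 11: B@(1,2) -> caps B=0 W=0
Move 12: W@(3,1) -> caps B=0 W=2

Answer: WW.W
.BB.
.BWW
BW..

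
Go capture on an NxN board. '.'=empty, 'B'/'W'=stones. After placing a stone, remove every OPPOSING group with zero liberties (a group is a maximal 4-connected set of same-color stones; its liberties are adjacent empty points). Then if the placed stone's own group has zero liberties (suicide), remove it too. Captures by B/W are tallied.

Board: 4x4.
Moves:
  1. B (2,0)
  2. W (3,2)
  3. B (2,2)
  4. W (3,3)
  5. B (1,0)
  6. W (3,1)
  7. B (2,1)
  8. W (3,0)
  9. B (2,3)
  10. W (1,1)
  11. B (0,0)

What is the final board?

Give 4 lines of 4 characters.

Answer: B...
BW..
BBBB
....

Derivation:
Move 1: B@(2,0) -> caps B=0 W=0
Move 2: W@(3,2) -> caps B=0 W=0
Move 3: B@(2,2) -> caps B=0 W=0
Move 4: W@(3,3) -> caps B=0 W=0
Move 5: B@(1,0) -> caps B=0 W=0
Move 6: W@(3,1) -> caps B=0 W=0
Move 7: B@(2,1) -> caps B=0 W=0
Move 8: W@(3,0) -> caps B=0 W=0
Move 9: B@(2,3) -> caps B=4 W=0
Move 10: W@(1,1) -> caps B=4 W=0
Move 11: B@(0,0) -> caps B=4 W=0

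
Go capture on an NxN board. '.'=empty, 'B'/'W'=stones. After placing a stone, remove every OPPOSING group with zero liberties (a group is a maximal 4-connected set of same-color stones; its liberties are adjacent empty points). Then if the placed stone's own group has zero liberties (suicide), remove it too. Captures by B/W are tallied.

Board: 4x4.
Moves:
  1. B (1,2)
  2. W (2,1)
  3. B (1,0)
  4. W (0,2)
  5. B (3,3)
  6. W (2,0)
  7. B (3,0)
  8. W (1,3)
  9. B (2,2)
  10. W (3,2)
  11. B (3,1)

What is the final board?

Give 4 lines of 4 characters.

Answer: ..W.
B.BW
WWB.
BB.B

Derivation:
Move 1: B@(1,2) -> caps B=0 W=0
Move 2: W@(2,1) -> caps B=0 W=0
Move 3: B@(1,0) -> caps B=0 W=0
Move 4: W@(0,2) -> caps B=0 W=0
Move 5: B@(3,3) -> caps B=0 W=0
Move 6: W@(2,0) -> caps B=0 W=0
Move 7: B@(3,0) -> caps B=0 W=0
Move 8: W@(1,3) -> caps B=0 W=0
Move 9: B@(2,2) -> caps B=0 W=0
Move 10: W@(3,2) -> caps B=0 W=0
Move 11: B@(3,1) -> caps B=1 W=0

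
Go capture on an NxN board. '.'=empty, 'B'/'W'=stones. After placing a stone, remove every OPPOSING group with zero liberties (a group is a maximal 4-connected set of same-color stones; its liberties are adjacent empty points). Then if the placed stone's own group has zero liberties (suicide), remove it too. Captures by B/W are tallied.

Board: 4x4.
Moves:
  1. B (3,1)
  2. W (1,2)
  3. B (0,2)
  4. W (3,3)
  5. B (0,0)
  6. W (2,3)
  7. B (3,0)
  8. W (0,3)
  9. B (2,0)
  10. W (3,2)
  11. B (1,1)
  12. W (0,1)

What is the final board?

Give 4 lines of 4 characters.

Answer: BW.W
.BW.
B..W
BBWW

Derivation:
Move 1: B@(3,1) -> caps B=0 W=0
Move 2: W@(1,2) -> caps B=0 W=0
Move 3: B@(0,2) -> caps B=0 W=0
Move 4: W@(3,3) -> caps B=0 W=0
Move 5: B@(0,0) -> caps B=0 W=0
Move 6: W@(2,3) -> caps B=0 W=0
Move 7: B@(3,0) -> caps B=0 W=0
Move 8: W@(0,3) -> caps B=0 W=0
Move 9: B@(2,0) -> caps B=0 W=0
Move 10: W@(3,2) -> caps B=0 W=0
Move 11: B@(1,1) -> caps B=0 W=0
Move 12: W@(0,1) -> caps B=0 W=1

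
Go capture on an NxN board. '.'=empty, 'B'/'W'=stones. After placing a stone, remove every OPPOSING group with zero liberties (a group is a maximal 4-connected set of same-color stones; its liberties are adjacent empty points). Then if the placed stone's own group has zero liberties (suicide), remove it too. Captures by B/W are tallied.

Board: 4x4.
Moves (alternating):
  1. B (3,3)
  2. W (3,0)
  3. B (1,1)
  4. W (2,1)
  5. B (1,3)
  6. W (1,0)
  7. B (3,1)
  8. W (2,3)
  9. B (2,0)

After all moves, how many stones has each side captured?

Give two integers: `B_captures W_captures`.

Answer: 1 0

Derivation:
Move 1: B@(3,3) -> caps B=0 W=0
Move 2: W@(3,0) -> caps B=0 W=0
Move 3: B@(1,1) -> caps B=0 W=0
Move 4: W@(2,1) -> caps B=0 W=0
Move 5: B@(1,3) -> caps B=0 W=0
Move 6: W@(1,0) -> caps B=0 W=0
Move 7: B@(3,1) -> caps B=0 W=0
Move 8: W@(2,3) -> caps B=0 W=0
Move 9: B@(2,0) -> caps B=1 W=0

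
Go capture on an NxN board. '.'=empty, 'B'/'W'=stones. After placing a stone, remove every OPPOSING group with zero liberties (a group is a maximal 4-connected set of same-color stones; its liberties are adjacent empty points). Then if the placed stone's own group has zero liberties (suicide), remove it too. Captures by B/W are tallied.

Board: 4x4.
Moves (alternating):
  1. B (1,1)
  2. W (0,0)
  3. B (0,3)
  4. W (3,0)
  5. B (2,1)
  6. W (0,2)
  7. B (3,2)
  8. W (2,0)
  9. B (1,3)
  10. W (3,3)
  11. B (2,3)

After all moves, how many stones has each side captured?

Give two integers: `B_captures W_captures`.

Answer: 1 0

Derivation:
Move 1: B@(1,1) -> caps B=0 W=0
Move 2: W@(0,0) -> caps B=0 W=0
Move 3: B@(0,3) -> caps B=0 W=0
Move 4: W@(3,0) -> caps B=0 W=0
Move 5: B@(2,1) -> caps B=0 W=0
Move 6: W@(0,2) -> caps B=0 W=0
Move 7: B@(3,2) -> caps B=0 W=0
Move 8: W@(2,0) -> caps B=0 W=0
Move 9: B@(1,3) -> caps B=0 W=0
Move 10: W@(3,3) -> caps B=0 W=0
Move 11: B@(2,3) -> caps B=1 W=0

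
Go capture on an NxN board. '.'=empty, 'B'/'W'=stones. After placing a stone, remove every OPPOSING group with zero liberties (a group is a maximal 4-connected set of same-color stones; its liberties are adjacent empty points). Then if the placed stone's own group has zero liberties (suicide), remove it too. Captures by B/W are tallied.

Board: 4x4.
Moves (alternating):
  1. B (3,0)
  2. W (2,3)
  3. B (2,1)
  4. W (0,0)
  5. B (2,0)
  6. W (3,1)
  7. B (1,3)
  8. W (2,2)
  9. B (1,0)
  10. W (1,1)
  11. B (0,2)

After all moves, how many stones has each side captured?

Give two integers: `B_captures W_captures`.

Answer: 0 4

Derivation:
Move 1: B@(3,0) -> caps B=0 W=0
Move 2: W@(2,3) -> caps B=0 W=0
Move 3: B@(2,1) -> caps B=0 W=0
Move 4: W@(0,0) -> caps B=0 W=0
Move 5: B@(2,0) -> caps B=0 W=0
Move 6: W@(3,1) -> caps B=0 W=0
Move 7: B@(1,3) -> caps B=0 W=0
Move 8: W@(2,2) -> caps B=0 W=0
Move 9: B@(1,0) -> caps B=0 W=0
Move 10: W@(1,1) -> caps B=0 W=4
Move 11: B@(0,2) -> caps B=0 W=4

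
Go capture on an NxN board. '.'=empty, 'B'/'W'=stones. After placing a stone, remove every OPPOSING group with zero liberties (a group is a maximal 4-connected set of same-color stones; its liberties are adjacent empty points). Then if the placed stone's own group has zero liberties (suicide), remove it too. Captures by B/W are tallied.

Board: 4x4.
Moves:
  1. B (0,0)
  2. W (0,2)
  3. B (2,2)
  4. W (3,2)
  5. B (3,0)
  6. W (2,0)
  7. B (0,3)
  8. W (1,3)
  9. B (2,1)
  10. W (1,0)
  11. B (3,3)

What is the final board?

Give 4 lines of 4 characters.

Answer: B.W.
W..W
WBB.
B.WB

Derivation:
Move 1: B@(0,0) -> caps B=0 W=0
Move 2: W@(0,2) -> caps B=0 W=0
Move 3: B@(2,2) -> caps B=0 W=0
Move 4: W@(3,2) -> caps B=0 W=0
Move 5: B@(3,0) -> caps B=0 W=0
Move 6: W@(2,0) -> caps B=0 W=0
Move 7: B@(0,3) -> caps B=0 W=0
Move 8: W@(1,3) -> caps B=0 W=1
Move 9: B@(2,1) -> caps B=0 W=1
Move 10: W@(1,0) -> caps B=0 W=1
Move 11: B@(3,3) -> caps B=0 W=1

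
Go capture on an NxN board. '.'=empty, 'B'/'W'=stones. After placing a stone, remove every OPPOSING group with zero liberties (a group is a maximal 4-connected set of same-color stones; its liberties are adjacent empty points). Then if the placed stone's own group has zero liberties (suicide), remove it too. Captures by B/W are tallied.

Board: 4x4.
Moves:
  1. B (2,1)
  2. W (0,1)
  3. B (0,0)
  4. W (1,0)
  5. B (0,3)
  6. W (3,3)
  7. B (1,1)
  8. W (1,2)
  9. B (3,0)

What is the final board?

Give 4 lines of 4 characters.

Answer: .W.B
WBW.
.B..
B..W

Derivation:
Move 1: B@(2,1) -> caps B=0 W=0
Move 2: W@(0,1) -> caps B=0 W=0
Move 3: B@(0,0) -> caps B=0 W=0
Move 4: W@(1,0) -> caps B=0 W=1
Move 5: B@(0,3) -> caps B=0 W=1
Move 6: W@(3,3) -> caps B=0 W=1
Move 7: B@(1,1) -> caps B=0 W=1
Move 8: W@(1,2) -> caps B=0 W=1
Move 9: B@(3,0) -> caps B=0 W=1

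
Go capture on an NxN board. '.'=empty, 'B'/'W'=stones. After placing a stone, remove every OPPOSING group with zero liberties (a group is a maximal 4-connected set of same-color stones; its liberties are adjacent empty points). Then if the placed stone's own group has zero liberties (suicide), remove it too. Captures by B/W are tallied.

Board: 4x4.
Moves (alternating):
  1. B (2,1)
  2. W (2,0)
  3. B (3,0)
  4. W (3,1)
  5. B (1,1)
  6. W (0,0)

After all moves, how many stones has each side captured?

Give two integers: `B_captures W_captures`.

Answer: 0 1

Derivation:
Move 1: B@(2,1) -> caps B=0 W=0
Move 2: W@(2,0) -> caps B=0 W=0
Move 3: B@(3,0) -> caps B=0 W=0
Move 4: W@(3,1) -> caps B=0 W=1
Move 5: B@(1,1) -> caps B=0 W=1
Move 6: W@(0,0) -> caps B=0 W=1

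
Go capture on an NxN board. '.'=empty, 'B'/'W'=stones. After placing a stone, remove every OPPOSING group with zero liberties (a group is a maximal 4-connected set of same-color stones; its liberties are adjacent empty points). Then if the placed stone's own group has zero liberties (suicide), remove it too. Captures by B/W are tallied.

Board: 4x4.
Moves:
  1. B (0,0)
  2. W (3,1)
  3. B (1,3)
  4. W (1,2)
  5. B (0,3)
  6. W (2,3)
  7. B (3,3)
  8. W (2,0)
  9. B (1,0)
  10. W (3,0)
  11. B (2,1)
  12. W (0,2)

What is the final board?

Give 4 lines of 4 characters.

Answer: B.W.
B.W.
WB.W
WW.B

Derivation:
Move 1: B@(0,0) -> caps B=0 W=0
Move 2: W@(3,1) -> caps B=0 W=0
Move 3: B@(1,3) -> caps B=0 W=0
Move 4: W@(1,2) -> caps B=0 W=0
Move 5: B@(0,3) -> caps B=0 W=0
Move 6: W@(2,3) -> caps B=0 W=0
Move 7: B@(3,3) -> caps B=0 W=0
Move 8: W@(2,0) -> caps B=0 W=0
Move 9: B@(1,0) -> caps B=0 W=0
Move 10: W@(3,0) -> caps B=0 W=0
Move 11: B@(2,1) -> caps B=0 W=0
Move 12: W@(0,2) -> caps B=0 W=2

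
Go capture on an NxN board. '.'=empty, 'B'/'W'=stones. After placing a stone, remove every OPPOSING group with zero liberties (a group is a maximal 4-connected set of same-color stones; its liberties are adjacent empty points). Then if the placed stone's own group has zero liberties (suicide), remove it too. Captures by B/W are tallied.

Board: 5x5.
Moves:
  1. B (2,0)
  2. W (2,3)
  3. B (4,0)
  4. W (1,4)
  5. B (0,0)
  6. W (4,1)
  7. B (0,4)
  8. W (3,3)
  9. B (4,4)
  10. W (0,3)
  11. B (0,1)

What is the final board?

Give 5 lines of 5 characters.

Answer: BB.W.
....W
B..W.
...W.
BW..B

Derivation:
Move 1: B@(2,0) -> caps B=0 W=0
Move 2: W@(2,3) -> caps B=0 W=0
Move 3: B@(4,0) -> caps B=0 W=0
Move 4: W@(1,4) -> caps B=0 W=0
Move 5: B@(0,0) -> caps B=0 W=0
Move 6: W@(4,1) -> caps B=0 W=0
Move 7: B@(0,4) -> caps B=0 W=0
Move 8: W@(3,3) -> caps B=0 W=0
Move 9: B@(4,4) -> caps B=0 W=0
Move 10: W@(0,3) -> caps B=0 W=1
Move 11: B@(0,1) -> caps B=0 W=1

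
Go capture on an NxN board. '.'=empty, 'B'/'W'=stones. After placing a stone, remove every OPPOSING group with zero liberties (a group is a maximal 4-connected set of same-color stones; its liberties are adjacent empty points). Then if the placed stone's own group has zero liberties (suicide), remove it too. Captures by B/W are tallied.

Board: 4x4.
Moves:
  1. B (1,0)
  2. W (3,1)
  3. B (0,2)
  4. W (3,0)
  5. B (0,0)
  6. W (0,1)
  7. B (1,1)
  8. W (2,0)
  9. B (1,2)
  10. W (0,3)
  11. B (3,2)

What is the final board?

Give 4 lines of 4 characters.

Move 1: B@(1,0) -> caps B=0 W=0
Move 2: W@(3,1) -> caps B=0 W=0
Move 3: B@(0,2) -> caps B=0 W=0
Move 4: W@(3,0) -> caps B=0 W=0
Move 5: B@(0,0) -> caps B=0 W=0
Move 6: W@(0,1) -> caps B=0 W=0
Move 7: B@(1,1) -> caps B=1 W=0
Move 8: W@(2,0) -> caps B=1 W=0
Move 9: B@(1,2) -> caps B=1 W=0
Move 10: W@(0,3) -> caps B=1 W=0
Move 11: B@(3,2) -> caps B=1 W=0

Answer: B.BW
BBB.
W...
WWB.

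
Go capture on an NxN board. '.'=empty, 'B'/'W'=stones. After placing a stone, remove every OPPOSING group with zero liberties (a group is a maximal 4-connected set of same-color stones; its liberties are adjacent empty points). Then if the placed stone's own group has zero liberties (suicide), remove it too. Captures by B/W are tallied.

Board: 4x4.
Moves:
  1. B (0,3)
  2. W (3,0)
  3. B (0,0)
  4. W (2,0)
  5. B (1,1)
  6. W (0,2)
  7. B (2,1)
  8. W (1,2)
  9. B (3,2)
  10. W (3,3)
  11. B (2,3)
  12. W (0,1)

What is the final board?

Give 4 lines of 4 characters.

Move 1: B@(0,3) -> caps B=0 W=0
Move 2: W@(3,0) -> caps B=0 W=0
Move 3: B@(0,0) -> caps B=0 W=0
Move 4: W@(2,0) -> caps B=0 W=0
Move 5: B@(1,1) -> caps B=0 W=0
Move 6: W@(0,2) -> caps B=0 W=0
Move 7: B@(2,1) -> caps B=0 W=0
Move 8: W@(1,2) -> caps B=0 W=0
Move 9: B@(3,2) -> caps B=0 W=0
Move 10: W@(3,3) -> caps B=0 W=0
Move 11: B@(2,3) -> caps B=1 W=0
Move 12: W@(0,1) -> caps B=1 W=0

Answer: BWWB
.BW.
WB.B
W.B.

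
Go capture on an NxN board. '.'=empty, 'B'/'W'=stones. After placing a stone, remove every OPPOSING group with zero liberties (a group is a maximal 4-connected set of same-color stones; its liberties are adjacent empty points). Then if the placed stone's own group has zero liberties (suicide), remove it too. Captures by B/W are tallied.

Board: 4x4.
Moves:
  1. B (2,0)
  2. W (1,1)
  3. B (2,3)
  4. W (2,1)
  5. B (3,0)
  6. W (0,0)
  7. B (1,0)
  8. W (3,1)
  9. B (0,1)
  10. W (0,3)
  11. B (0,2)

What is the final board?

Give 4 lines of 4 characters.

Answer: WBBW
.W..
.W.B
.W..

Derivation:
Move 1: B@(2,0) -> caps B=0 W=0
Move 2: W@(1,1) -> caps B=0 W=0
Move 3: B@(2,3) -> caps B=0 W=0
Move 4: W@(2,1) -> caps B=0 W=0
Move 5: B@(3,0) -> caps B=0 W=0
Move 6: W@(0,0) -> caps B=0 W=0
Move 7: B@(1,0) -> caps B=0 W=0
Move 8: W@(3,1) -> caps B=0 W=3
Move 9: B@(0,1) -> caps B=0 W=3
Move 10: W@(0,3) -> caps B=0 W=3
Move 11: B@(0,2) -> caps B=0 W=3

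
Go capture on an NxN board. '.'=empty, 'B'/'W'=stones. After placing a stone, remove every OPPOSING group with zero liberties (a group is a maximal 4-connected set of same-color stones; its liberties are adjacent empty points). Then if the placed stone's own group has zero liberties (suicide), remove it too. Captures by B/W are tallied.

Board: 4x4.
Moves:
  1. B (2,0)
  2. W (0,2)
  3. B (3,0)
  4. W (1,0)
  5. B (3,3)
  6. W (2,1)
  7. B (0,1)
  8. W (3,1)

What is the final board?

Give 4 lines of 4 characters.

Answer: .BW.
W...
.W..
.W.B

Derivation:
Move 1: B@(2,0) -> caps B=0 W=0
Move 2: W@(0,2) -> caps B=0 W=0
Move 3: B@(3,0) -> caps B=0 W=0
Move 4: W@(1,0) -> caps B=0 W=0
Move 5: B@(3,3) -> caps B=0 W=0
Move 6: W@(2,1) -> caps B=0 W=0
Move 7: B@(0,1) -> caps B=0 W=0
Move 8: W@(3,1) -> caps B=0 W=2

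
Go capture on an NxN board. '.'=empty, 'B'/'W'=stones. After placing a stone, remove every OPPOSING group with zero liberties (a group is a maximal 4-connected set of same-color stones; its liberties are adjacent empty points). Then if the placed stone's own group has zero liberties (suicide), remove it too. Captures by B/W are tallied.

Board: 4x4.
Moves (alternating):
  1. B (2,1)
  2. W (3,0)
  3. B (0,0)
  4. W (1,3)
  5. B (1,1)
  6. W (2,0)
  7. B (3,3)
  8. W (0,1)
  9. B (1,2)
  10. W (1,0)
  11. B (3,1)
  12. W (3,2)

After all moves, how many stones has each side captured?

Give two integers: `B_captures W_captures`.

Answer: 0 1

Derivation:
Move 1: B@(2,1) -> caps B=0 W=0
Move 2: W@(3,0) -> caps B=0 W=0
Move 3: B@(0,0) -> caps B=0 W=0
Move 4: W@(1,3) -> caps B=0 W=0
Move 5: B@(1,1) -> caps B=0 W=0
Move 6: W@(2,0) -> caps B=0 W=0
Move 7: B@(3,3) -> caps B=0 W=0
Move 8: W@(0,1) -> caps B=0 W=0
Move 9: B@(1,2) -> caps B=0 W=0
Move 10: W@(1,0) -> caps B=0 W=1
Move 11: B@(3,1) -> caps B=0 W=1
Move 12: W@(3,2) -> caps B=0 W=1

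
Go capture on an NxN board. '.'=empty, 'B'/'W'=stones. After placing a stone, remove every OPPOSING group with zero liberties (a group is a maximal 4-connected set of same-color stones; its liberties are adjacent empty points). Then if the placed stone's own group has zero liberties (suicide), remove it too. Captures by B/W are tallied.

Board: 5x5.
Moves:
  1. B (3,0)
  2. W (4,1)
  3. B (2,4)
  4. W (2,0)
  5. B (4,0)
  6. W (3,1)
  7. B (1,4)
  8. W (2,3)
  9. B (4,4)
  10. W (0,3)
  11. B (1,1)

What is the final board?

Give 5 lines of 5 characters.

Move 1: B@(3,0) -> caps B=0 W=0
Move 2: W@(4,1) -> caps B=0 W=0
Move 3: B@(2,4) -> caps B=0 W=0
Move 4: W@(2,0) -> caps B=0 W=0
Move 5: B@(4,0) -> caps B=0 W=0
Move 6: W@(3,1) -> caps B=0 W=2
Move 7: B@(1,4) -> caps B=0 W=2
Move 8: W@(2,3) -> caps B=0 W=2
Move 9: B@(4,4) -> caps B=0 W=2
Move 10: W@(0,3) -> caps B=0 W=2
Move 11: B@(1,1) -> caps B=0 W=2

Answer: ...W.
.B..B
W..WB
.W...
.W..B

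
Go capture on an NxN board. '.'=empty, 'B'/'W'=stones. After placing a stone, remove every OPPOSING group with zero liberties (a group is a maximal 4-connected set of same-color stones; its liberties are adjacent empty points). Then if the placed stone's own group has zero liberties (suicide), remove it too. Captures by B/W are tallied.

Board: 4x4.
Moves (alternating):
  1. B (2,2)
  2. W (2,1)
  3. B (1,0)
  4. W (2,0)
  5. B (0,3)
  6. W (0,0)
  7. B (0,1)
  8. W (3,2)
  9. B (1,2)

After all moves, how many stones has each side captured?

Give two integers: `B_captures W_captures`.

Answer: 1 0

Derivation:
Move 1: B@(2,2) -> caps B=0 W=0
Move 2: W@(2,1) -> caps B=0 W=0
Move 3: B@(1,0) -> caps B=0 W=0
Move 4: W@(2,0) -> caps B=0 W=0
Move 5: B@(0,3) -> caps B=0 W=0
Move 6: W@(0,0) -> caps B=0 W=0
Move 7: B@(0,1) -> caps B=1 W=0
Move 8: W@(3,2) -> caps B=1 W=0
Move 9: B@(1,2) -> caps B=1 W=0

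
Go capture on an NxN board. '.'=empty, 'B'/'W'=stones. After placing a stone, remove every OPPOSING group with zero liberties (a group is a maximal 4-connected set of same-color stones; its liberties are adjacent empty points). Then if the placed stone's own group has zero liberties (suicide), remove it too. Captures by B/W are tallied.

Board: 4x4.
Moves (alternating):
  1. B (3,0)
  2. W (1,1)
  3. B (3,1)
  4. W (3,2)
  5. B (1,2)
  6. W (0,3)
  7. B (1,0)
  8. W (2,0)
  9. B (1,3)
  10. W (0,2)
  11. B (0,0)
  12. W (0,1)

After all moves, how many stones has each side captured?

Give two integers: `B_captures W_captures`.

Move 1: B@(3,0) -> caps B=0 W=0
Move 2: W@(1,1) -> caps B=0 W=0
Move 3: B@(3,1) -> caps B=0 W=0
Move 4: W@(3,2) -> caps B=0 W=0
Move 5: B@(1,2) -> caps B=0 W=0
Move 6: W@(0,3) -> caps B=0 W=0
Move 7: B@(1,0) -> caps B=0 W=0
Move 8: W@(2,0) -> caps B=0 W=0
Move 9: B@(1,3) -> caps B=0 W=0
Move 10: W@(0,2) -> caps B=0 W=0
Move 11: B@(0,0) -> caps B=0 W=0
Move 12: W@(0,1) -> caps B=0 W=2

Answer: 0 2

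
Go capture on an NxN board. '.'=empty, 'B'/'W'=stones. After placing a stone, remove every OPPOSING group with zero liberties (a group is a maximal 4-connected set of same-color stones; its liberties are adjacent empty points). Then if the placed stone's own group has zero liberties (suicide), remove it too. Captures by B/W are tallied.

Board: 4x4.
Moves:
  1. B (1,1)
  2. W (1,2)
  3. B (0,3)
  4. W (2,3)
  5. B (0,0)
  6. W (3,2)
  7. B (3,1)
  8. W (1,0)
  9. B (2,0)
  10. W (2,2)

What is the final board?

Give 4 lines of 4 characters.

Answer: B..B
.BW.
B.WW
.BW.

Derivation:
Move 1: B@(1,1) -> caps B=0 W=0
Move 2: W@(1,2) -> caps B=0 W=0
Move 3: B@(0,3) -> caps B=0 W=0
Move 4: W@(2,3) -> caps B=0 W=0
Move 5: B@(0,0) -> caps B=0 W=0
Move 6: W@(3,2) -> caps B=0 W=0
Move 7: B@(3,1) -> caps B=0 W=0
Move 8: W@(1,0) -> caps B=0 W=0
Move 9: B@(2,0) -> caps B=1 W=0
Move 10: W@(2,2) -> caps B=1 W=0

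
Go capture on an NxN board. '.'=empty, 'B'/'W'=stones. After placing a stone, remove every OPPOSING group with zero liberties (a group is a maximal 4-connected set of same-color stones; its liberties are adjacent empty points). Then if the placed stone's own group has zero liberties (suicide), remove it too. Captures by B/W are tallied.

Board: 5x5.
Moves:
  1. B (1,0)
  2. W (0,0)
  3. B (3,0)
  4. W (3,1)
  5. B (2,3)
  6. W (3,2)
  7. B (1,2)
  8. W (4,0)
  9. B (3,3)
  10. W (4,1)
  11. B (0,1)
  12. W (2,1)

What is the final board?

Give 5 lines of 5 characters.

Answer: .B...
B.B..
.W.B.
BWWB.
WW...

Derivation:
Move 1: B@(1,0) -> caps B=0 W=0
Move 2: W@(0,0) -> caps B=0 W=0
Move 3: B@(3,0) -> caps B=0 W=0
Move 4: W@(3,1) -> caps B=0 W=0
Move 5: B@(2,3) -> caps B=0 W=0
Move 6: W@(3,2) -> caps B=0 W=0
Move 7: B@(1,2) -> caps B=0 W=0
Move 8: W@(4,0) -> caps B=0 W=0
Move 9: B@(3,3) -> caps B=0 W=0
Move 10: W@(4,1) -> caps B=0 W=0
Move 11: B@(0,1) -> caps B=1 W=0
Move 12: W@(2,1) -> caps B=1 W=0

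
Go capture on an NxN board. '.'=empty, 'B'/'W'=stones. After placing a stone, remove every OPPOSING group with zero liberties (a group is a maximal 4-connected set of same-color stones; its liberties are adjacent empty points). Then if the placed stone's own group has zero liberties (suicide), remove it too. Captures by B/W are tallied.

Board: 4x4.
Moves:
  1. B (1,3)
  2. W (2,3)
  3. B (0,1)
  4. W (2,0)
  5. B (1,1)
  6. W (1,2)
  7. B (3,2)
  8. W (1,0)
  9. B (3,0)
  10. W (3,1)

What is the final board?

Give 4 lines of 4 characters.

Answer: .B..
WBWB
W..W
.WB.

Derivation:
Move 1: B@(1,3) -> caps B=0 W=0
Move 2: W@(2,3) -> caps B=0 W=0
Move 3: B@(0,1) -> caps B=0 W=0
Move 4: W@(2,0) -> caps B=0 W=0
Move 5: B@(1,1) -> caps B=0 W=0
Move 6: W@(1,2) -> caps B=0 W=0
Move 7: B@(3,2) -> caps B=0 W=0
Move 8: W@(1,0) -> caps B=0 W=0
Move 9: B@(3,0) -> caps B=0 W=0
Move 10: W@(3,1) -> caps B=0 W=1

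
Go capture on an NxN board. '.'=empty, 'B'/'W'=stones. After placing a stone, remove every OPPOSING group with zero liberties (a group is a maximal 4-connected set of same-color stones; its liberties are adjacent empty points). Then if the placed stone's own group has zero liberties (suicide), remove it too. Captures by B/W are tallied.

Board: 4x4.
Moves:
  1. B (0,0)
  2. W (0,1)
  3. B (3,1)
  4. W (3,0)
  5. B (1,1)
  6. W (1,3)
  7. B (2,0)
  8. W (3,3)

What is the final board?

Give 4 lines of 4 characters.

Answer: BW..
.B.W
B...
.B.W

Derivation:
Move 1: B@(0,0) -> caps B=0 W=0
Move 2: W@(0,1) -> caps B=0 W=0
Move 3: B@(3,1) -> caps B=0 W=0
Move 4: W@(3,0) -> caps B=0 W=0
Move 5: B@(1,1) -> caps B=0 W=0
Move 6: W@(1,3) -> caps B=0 W=0
Move 7: B@(2,0) -> caps B=1 W=0
Move 8: W@(3,3) -> caps B=1 W=0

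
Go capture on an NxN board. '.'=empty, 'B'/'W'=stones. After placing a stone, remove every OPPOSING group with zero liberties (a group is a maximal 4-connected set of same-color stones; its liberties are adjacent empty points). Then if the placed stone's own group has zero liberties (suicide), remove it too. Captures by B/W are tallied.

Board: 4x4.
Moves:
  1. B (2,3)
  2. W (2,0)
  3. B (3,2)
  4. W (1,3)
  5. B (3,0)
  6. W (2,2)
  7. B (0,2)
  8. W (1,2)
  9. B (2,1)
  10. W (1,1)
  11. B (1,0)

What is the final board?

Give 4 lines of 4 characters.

Move 1: B@(2,3) -> caps B=0 W=0
Move 2: W@(2,0) -> caps B=0 W=0
Move 3: B@(3,2) -> caps B=0 W=0
Move 4: W@(1,3) -> caps B=0 W=0
Move 5: B@(3,0) -> caps B=0 W=0
Move 6: W@(2,2) -> caps B=0 W=0
Move 7: B@(0,2) -> caps B=0 W=0
Move 8: W@(1,2) -> caps B=0 W=0
Move 9: B@(2,1) -> caps B=0 W=0
Move 10: W@(1,1) -> caps B=0 W=0
Move 11: B@(1,0) -> caps B=1 W=0

Answer: ..B.
BWWW
.BWB
B.B.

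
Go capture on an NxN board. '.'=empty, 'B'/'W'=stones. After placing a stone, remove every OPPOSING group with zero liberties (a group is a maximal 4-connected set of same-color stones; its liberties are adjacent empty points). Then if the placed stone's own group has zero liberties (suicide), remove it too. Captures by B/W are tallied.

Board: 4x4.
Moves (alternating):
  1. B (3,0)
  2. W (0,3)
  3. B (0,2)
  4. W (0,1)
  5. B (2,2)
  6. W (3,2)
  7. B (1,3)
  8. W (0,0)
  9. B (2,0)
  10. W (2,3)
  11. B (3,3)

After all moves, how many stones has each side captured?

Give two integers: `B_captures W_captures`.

Move 1: B@(3,0) -> caps B=0 W=0
Move 2: W@(0,3) -> caps B=0 W=0
Move 3: B@(0,2) -> caps B=0 W=0
Move 4: W@(0,1) -> caps B=0 W=0
Move 5: B@(2,2) -> caps B=0 W=0
Move 6: W@(3,2) -> caps B=0 W=0
Move 7: B@(1,3) -> caps B=1 W=0
Move 8: W@(0,0) -> caps B=1 W=0
Move 9: B@(2,0) -> caps B=1 W=0
Move 10: W@(2,3) -> caps B=1 W=0
Move 11: B@(3,3) -> caps B=2 W=0

Answer: 2 0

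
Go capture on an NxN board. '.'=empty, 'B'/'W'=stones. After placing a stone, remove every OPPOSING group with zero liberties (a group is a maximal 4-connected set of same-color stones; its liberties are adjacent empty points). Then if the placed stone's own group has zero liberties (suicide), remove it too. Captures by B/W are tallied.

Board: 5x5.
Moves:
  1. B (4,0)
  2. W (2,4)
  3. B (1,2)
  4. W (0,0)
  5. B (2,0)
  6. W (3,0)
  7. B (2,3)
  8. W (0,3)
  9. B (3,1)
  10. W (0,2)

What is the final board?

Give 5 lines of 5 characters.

Move 1: B@(4,0) -> caps B=0 W=0
Move 2: W@(2,4) -> caps B=0 W=0
Move 3: B@(1,2) -> caps B=0 W=0
Move 4: W@(0,0) -> caps B=0 W=0
Move 5: B@(2,0) -> caps B=0 W=0
Move 6: W@(3,0) -> caps B=0 W=0
Move 7: B@(2,3) -> caps B=0 W=0
Move 8: W@(0,3) -> caps B=0 W=0
Move 9: B@(3,1) -> caps B=1 W=0
Move 10: W@(0,2) -> caps B=1 W=0

Answer: W.WW.
..B..
B..BW
.B...
B....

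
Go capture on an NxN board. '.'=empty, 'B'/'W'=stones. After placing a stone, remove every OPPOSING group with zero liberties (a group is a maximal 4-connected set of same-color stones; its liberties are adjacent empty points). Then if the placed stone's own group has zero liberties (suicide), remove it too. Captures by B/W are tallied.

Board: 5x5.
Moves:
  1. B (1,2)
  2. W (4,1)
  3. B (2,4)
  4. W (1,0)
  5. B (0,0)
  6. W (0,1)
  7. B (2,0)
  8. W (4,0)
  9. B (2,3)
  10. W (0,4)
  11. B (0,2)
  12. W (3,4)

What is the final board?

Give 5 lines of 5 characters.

Move 1: B@(1,2) -> caps B=0 W=0
Move 2: W@(4,1) -> caps B=0 W=0
Move 3: B@(2,4) -> caps B=0 W=0
Move 4: W@(1,0) -> caps B=0 W=0
Move 5: B@(0,0) -> caps B=0 W=0
Move 6: W@(0,1) -> caps B=0 W=1
Move 7: B@(2,0) -> caps B=0 W=1
Move 8: W@(4,0) -> caps B=0 W=1
Move 9: B@(2,3) -> caps B=0 W=1
Move 10: W@(0,4) -> caps B=0 W=1
Move 11: B@(0,2) -> caps B=0 W=1
Move 12: W@(3,4) -> caps B=0 W=1

Answer: .WB.W
W.B..
B..BB
....W
WW...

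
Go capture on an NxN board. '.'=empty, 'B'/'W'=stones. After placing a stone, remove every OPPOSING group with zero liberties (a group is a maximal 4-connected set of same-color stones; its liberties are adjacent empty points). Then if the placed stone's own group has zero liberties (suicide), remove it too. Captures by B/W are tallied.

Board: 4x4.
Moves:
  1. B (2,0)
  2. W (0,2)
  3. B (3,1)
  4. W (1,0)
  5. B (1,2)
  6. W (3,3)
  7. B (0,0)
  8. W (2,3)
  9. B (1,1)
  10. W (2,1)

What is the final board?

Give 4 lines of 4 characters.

Answer: B.W.
.BB.
BW.W
.B.W

Derivation:
Move 1: B@(2,0) -> caps B=0 W=0
Move 2: W@(0,2) -> caps B=0 W=0
Move 3: B@(3,1) -> caps B=0 W=0
Move 4: W@(1,0) -> caps B=0 W=0
Move 5: B@(1,2) -> caps B=0 W=0
Move 6: W@(3,3) -> caps B=0 W=0
Move 7: B@(0,0) -> caps B=0 W=0
Move 8: W@(2,3) -> caps B=0 W=0
Move 9: B@(1,1) -> caps B=1 W=0
Move 10: W@(2,1) -> caps B=1 W=0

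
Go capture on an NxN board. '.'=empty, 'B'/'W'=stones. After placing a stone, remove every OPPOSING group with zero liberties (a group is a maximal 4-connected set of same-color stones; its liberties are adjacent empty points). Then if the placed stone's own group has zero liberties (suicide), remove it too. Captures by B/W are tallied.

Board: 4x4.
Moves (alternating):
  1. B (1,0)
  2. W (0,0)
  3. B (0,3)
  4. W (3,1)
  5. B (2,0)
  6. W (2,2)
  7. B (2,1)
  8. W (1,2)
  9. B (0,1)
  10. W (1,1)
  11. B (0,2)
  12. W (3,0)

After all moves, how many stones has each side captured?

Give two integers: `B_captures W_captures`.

Move 1: B@(1,0) -> caps B=0 W=0
Move 2: W@(0,0) -> caps B=0 W=0
Move 3: B@(0,3) -> caps B=0 W=0
Move 4: W@(3,1) -> caps B=0 W=0
Move 5: B@(2,0) -> caps B=0 W=0
Move 6: W@(2,2) -> caps B=0 W=0
Move 7: B@(2,1) -> caps B=0 W=0
Move 8: W@(1,2) -> caps B=0 W=0
Move 9: B@(0,1) -> caps B=1 W=0
Move 10: W@(1,1) -> caps B=1 W=0
Move 11: B@(0,2) -> caps B=1 W=0
Move 12: W@(3,0) -> caps B=1 W=0

Answer: 1 0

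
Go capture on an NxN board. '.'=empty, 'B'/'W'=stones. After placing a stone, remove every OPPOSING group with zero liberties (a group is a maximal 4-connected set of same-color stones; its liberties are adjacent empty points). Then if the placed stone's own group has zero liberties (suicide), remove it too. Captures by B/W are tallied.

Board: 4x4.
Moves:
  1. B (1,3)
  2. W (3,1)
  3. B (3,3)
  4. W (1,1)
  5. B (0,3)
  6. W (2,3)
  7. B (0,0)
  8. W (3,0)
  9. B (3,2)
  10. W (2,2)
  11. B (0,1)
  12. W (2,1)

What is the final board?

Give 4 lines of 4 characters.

Answer: BB.B
.W.B
.WWW
WW..

Derivation:
Move 1: B@(1,3) -> caps B=0 W=0
Move 2: W@(3,1) -> caps B=0 W=0
Move 3: B@(3,3) -> caps B=0 W=0
Move 4: W@(1,1) -> caps B=0 W=0
Move 5: B@(0,3) -> caps B=0 W=0
Move 6: W@(2,3) -> caps B=0 W=0
Move 7: B@(0,0) -> caps B=0 W=0
Move 8: W@(3,0) -> caps B=0 W=0
Move 9: B@(3,2) -> caps B=0 W=0
Move 10: W@(2,2) -> caps B=0 W=2
Move 11: B@(0,1) -> caps B=0 W=2
Move 12: W@(2,1) -> caps B=0 W=2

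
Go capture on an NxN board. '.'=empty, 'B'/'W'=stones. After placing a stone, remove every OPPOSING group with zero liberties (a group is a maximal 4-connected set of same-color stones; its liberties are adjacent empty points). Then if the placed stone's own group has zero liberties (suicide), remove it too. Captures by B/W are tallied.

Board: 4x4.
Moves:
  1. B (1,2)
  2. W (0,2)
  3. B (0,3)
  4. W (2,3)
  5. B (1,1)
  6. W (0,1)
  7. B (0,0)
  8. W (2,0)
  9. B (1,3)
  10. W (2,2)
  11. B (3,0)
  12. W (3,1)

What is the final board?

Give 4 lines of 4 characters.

Move 1: B@(1,2) -> caps B=0 W=0
Move 2: W@(0,2) -> caps B=0 W=0
Move 3: B@(0,3) -> caps B=0 W=0
Move 4: W@(2,3) -> caps B=0 W=0
Move 5: B@(1,1) -> caps B=0 W=0
Move 6: W@(0,1) -> caps B=0 W=0
Move 7: B@(0,0) -> caps B=2 W=0
Move 8: W@(2,0) -> caps B=2 W=0
Move 9: B@(1,3) -> caps B=2 W=0
Move 10: W@(2,2) -> caps B=2 W=0
Move 11: B@(3,0) -> caps B=2 W=0
Move 12: W@(3,1) -> caps B=2 W=1

Answer: B..B
.BBB
W.WW
.W..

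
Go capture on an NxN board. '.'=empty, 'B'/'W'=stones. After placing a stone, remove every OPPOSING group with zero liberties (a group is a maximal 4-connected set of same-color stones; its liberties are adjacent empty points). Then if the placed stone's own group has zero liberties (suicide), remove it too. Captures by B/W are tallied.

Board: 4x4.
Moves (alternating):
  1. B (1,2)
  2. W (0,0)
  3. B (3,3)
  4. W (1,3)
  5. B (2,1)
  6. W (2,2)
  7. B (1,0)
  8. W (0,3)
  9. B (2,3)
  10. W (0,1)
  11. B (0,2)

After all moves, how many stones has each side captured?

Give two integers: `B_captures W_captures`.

Answer: 2 0

Derivation:
Move 1: B@(1,2) -> caps B=0 W=0
Move 2: W@(0,0) -> caps B=0 W=0
Move 3: B@(3,3) -> caps B=0 W=0
Move 4: W@(1,3) -> caps B=0 W=0
Move 5: B@(2,1) -> caps B=0 W=0
Move 6: W@(2,2) -> caps B=0 W=0
Move 7: B@(1,0) -> caps B=0 W=0
Move 8: W@(0,3) -> caps B=0 W=0
Move 9: B@(2,3) -> caps B=0 W=0
Move 10: W@(0,1) -> caps B=0 W=0
Move 11: B@(0,2) -> caps B=2 W=0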